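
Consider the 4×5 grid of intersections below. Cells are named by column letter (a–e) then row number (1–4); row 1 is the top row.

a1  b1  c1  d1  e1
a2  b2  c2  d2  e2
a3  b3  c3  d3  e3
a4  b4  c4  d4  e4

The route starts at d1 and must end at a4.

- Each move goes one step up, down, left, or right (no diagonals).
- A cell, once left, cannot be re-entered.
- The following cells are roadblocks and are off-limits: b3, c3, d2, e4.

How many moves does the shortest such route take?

The Manhattan distance from d1 to a4 is |1−4| + |4−1| = 6, so at least 6 moves are needed.
A route of 6 moves achieves this: d1 → c1 → c2 → b2 → a2 → a3 → a4.
Since 6 matches the lower bound, it is optimal.

6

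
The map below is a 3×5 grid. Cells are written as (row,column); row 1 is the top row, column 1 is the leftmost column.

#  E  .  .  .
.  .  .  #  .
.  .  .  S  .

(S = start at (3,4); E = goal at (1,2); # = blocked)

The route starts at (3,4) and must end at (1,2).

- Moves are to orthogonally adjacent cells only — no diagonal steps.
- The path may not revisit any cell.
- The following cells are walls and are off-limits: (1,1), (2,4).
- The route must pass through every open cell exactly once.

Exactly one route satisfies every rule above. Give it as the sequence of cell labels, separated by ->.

(3,4) -> (3,5) -> (2,5) -> (1,5) -> (1,4) -> (1,3) -> (2,3) -> (3,3) -> (3,2) -> (3,1) -> (2,1) -> (2,2) -> (1,2)

Need to visit all 13 open cells exactly once, starting at (3,4) and ending at (1,2).
Cell (2,1) has only two open neighbours ((3,1) and (2,2)), so the path must pass straight through it: one of those is the cell it's entered from and the other is where it exits.
Route from (3,4): right 1 to (3,5), up 2 to (1,5), left 2 to (1,3), down 2 to (3,3), left 2 to (3,1), up 1 to (2,1), right 1 to (2,2), up 1 to (1,2) — 12 moves in all.
Check: all 13 open cells covered.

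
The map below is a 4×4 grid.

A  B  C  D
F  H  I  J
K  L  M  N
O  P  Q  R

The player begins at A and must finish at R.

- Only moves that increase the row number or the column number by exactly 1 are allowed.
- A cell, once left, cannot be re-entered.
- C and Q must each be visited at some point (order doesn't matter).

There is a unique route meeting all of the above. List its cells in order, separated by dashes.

Moves only go right or down, so the column and row indices never decrease.
Route from A: right 2 to C, down 3 to Q, right 1 to R — 6 moves in all.
Check: all required cells visited.

A - B - C - I - M - Q - R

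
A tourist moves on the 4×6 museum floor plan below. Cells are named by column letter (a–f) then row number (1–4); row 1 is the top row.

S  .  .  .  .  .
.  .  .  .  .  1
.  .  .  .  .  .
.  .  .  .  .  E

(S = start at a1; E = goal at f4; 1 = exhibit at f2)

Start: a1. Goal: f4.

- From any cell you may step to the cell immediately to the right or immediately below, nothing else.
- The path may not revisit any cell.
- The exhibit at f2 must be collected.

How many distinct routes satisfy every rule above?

A right/down-only route from a1 to f4 makes exactly 3 down-moves and 5 right-moves in some order.
With no other constraints that would be C(8,3) = 56 routes.
Split at f2 and multiply the segment counts: a1→f2: 6; f2→f4: 1; product = 6.
That gives 6 routes.

6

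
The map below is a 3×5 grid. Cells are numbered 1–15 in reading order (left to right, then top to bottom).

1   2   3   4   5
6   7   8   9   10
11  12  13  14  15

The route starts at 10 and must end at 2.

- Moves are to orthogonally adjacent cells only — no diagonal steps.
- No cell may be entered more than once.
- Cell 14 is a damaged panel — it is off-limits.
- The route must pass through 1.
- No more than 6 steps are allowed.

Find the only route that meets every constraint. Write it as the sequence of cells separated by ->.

The 6-move cap with required stops at 1 leaves no slack for detours.
Route from 10: 4× left (reaching 6), up to 1, right to 2 — 6 moves in all.
Check: all required cells visited; 6 ≤ 6 moves.

10 -> 9 -> 8 -> 7 -> 6 -> 1 -> 2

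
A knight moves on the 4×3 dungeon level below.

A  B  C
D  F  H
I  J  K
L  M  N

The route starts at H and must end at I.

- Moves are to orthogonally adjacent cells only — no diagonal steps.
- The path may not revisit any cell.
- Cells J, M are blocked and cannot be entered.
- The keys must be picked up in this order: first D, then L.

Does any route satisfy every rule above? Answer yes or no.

L must be visited but has only one open neighbour (I), and it is neither the start nor the goal — the route would have to enter and leave through I, re-entering it.

no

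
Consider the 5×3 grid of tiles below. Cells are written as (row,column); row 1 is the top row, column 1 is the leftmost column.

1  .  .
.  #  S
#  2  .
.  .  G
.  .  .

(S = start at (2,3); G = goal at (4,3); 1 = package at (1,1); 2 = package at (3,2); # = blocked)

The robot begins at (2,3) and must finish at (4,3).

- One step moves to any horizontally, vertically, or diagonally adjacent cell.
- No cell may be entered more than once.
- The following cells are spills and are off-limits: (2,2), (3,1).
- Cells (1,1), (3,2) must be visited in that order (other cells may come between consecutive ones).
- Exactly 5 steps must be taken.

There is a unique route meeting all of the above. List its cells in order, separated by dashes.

The waypoints must appear in the order (1,1), (3,2), with no cell reused.
Route from (2,3): up-left to (1,2), left to (1,1), down to (2,1), 2× down-right (reaching (4,3)) — 5 moves in all.
Check: order respected (1 at step 2, 2 at step 4); 5 moves as required.

(2,3) - (1,2) - (1,1) - (2,1) - (3,2) - (4,3)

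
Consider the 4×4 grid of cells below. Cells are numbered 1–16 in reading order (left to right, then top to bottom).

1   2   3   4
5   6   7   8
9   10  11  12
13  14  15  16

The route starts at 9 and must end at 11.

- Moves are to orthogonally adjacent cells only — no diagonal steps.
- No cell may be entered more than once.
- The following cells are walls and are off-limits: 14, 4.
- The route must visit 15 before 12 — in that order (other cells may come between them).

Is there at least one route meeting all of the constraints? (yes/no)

Ignoring the required order, 7 revisit-free routes from 9 to 11 pass through all of 15 and 12; the waypoint orders that occur are 12 → 15 (7) — never 15 → 12.

no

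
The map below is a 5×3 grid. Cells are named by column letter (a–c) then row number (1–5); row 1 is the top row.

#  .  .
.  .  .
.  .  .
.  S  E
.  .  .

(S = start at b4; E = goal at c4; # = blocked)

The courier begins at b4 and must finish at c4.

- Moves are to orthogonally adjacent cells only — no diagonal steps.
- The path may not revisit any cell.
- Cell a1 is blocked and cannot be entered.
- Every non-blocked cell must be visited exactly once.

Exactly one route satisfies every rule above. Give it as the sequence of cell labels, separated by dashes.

b4 - b3 - c3 - c2 - c1 - b1 - b2 - a2 - a3 - a4 - a5 - b5 - c5 - c4

Need to visit all 14 open cells exactly once, starting at b4 and ending at c4.
Cell b1 has only two open neighbours (b2 and c1), so the path must pass straight through it: one of those is the cell it's entered from and the other is where it exits.
Route from b4: up to b3, right to c3, 2× up (reaching c1), left to b1, down to b2, left to a2, 3× down (reaching a5), 2× right (reaching c5), up to c4 — 13 moves in all.
Check: all 14 open cells covered.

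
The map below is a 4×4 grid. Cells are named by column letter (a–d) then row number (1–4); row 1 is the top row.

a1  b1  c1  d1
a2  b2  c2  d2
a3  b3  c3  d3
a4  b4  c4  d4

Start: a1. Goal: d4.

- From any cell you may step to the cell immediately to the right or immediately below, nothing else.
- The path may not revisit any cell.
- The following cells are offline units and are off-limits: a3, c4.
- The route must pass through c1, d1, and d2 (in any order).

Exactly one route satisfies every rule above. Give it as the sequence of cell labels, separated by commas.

Moves only go right or down, so the column and row indices never decrease.
Route from a1: 3× right (reaching d1), 3× down (reaching d4) — 6 moves in all.
Check: all required cells visited.

a1, b1, c1, d1, d2, d3, d4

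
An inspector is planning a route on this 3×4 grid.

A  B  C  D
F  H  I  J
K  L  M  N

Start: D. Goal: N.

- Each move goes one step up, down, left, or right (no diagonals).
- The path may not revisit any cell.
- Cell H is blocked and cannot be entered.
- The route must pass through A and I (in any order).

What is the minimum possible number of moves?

10

Any route passes through A and I in some order between D and N. Summing Manhattan distances along each leg and taking the cheapest ordering (D → A → I → N) gives a lower bound of 3 + 3 + 2 = 8 moves.
The shortest route satisfying every rule uses 10 moves: D → J → I → C → B → A → F → K → L → M → N.
The bound of 8 isn't tight here; checking systematically, no route of length 8 through 9 satisfies every constraint, so 10 is the minimum.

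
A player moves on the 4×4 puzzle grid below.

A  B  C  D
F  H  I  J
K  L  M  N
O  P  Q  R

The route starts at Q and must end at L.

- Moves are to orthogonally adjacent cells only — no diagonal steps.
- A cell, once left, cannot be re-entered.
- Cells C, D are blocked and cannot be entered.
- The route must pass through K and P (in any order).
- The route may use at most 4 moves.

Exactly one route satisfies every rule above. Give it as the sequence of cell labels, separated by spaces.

The 4-move cap with required stops at K, P leaves no slack for detours.
Route from Q: left 2 to O, up 1 to K, right 1 to L — 4 moves in all.
Check: all required cells visited; 4 ≤ 4 moves.

Q P O K L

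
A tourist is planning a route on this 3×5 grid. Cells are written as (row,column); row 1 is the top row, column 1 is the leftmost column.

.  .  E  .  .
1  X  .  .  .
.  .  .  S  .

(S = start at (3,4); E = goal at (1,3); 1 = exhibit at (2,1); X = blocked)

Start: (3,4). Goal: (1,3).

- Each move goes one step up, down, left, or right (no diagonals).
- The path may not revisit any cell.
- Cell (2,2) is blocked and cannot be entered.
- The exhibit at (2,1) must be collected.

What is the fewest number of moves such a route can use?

7

Any route passes through (2,1) somewhere between (3,4) and (1,3). Summing Manhattan distances along the two legs ((3,4) → (2,1) → (1,3)) gives a lower bound of 4 + 3 = 7 moves.
A route of 7 moves achieves this: (3,4) → (3,3) → (3,2) → (3,1) → (2,1) → (1,1) → (1,2) → (1,3).
Since 7 matches the lower bound, it is optimal.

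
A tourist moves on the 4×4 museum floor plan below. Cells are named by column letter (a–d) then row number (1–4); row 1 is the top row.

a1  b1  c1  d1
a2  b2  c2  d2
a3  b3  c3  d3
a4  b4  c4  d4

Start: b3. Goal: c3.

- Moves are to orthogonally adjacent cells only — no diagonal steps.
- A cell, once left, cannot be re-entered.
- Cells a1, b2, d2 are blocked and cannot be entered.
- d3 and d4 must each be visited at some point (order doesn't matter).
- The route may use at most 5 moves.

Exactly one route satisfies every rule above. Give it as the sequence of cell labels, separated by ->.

The budget equals the shortest possible length, so every move has to be on a shortest route through the required cells.
Route from b3: down 1 to b4, right 2 to d4, up 1 to d3, left 1 to c3 — 5 moves in all.
Check: all required cells visited; 5 ≤ 5 moves.

b3 -> b4 -> c4 -> d4 -> d3 -> c3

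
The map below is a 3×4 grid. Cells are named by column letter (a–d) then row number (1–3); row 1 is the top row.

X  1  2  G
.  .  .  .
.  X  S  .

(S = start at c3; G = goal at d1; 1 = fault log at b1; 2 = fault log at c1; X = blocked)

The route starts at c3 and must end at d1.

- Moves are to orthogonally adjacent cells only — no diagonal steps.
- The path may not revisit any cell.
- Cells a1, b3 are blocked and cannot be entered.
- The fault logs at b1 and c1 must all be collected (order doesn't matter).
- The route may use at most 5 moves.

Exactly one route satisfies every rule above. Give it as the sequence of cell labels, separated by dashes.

c3 - c2 - b2 - b1 - c1 - d1

The budget equals the shortest possible length, so every move has to be on a shortest route through the required cells.
Route from c3: up 1 to c2, left 1 to b2, up 1 to b1, right 2 to d1 — 5 moves in all.
Check: all required cells visited; 5 ≤ 5 moves.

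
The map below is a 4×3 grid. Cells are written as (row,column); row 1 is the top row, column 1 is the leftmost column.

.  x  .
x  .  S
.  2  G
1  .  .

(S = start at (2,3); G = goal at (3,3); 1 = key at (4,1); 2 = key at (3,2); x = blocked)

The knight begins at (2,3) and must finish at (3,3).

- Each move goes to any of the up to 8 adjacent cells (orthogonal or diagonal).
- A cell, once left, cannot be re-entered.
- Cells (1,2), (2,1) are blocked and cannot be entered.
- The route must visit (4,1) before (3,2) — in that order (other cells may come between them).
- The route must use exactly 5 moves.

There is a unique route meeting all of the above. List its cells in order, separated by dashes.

(2,3) - (2,2) - (3,1) - (4,1) - (3,2) - (3,3)

The waypoints must appear in the order (4,1), (3,2), with no cell reused.
Route from (2,3): left 1 to (2,2), down-left 1 to (3,1), down 1 to (4,1), up-right 1 to (3,2), right 1 to (3,3) — 5 moves in all.
Check: order respected (1 at step 3, 2 at step 4); 5 moves as required.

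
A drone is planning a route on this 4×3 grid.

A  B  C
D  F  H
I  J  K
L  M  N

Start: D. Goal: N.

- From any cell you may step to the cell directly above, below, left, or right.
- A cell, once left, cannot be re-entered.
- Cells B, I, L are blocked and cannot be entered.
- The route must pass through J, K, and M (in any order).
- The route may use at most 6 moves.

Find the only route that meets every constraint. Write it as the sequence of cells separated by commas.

The budget equals the shortest possible length, so every move has to be on a shortest route through the required cells.
Route from D: 2× right (reaching H), down to K, left to J, down to M, right to N — 6 moves in all.
Check: all required cells visited; 6 ≤ 6 moves.

D, F, H, K, J, M, N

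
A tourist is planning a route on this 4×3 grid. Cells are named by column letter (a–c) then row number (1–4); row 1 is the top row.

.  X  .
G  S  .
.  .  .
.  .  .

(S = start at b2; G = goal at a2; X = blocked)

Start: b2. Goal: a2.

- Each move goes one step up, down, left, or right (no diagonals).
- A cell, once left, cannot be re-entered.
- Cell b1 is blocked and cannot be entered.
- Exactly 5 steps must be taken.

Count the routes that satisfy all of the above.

Need simple routes of exactly 5 moves from b2 to a2 (Manhattan distance 1, so 2 moves are spent on a detour and 2 undoing it).
Enumerating: b2 b3 b4 a4 a3 a2 | b2 c2 c3 b3 a3 a2.
That gives 2 routes.

2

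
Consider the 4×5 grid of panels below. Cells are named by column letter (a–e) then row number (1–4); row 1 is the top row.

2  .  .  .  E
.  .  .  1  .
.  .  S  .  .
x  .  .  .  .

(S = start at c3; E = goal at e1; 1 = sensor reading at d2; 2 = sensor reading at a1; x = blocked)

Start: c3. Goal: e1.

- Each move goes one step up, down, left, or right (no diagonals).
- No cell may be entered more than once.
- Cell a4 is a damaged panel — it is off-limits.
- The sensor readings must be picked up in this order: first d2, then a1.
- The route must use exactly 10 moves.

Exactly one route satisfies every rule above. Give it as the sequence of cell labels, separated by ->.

The waypoints must appear in the order d2, a1, with no cell reused.
Route from c3: right to d3, up to d2, 3× left (reaching a2), up to a1, 4× right (reaching e1) — 10 moves in all.
Check: order respected (1 at step 2, 2 at step 6); 10 moves as required.

c3 -> d3 -> d2 -> c2 -> b2 -> a2 -> a1 -> b1 -> c1 -> d1 -> e1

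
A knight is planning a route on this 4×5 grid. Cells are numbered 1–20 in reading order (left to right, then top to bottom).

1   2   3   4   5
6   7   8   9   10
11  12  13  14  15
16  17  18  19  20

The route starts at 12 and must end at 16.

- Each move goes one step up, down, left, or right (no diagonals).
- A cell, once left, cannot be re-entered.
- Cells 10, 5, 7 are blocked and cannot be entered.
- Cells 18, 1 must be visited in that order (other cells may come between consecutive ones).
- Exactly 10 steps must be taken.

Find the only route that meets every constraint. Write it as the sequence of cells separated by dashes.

12 - 17 - 18 - 13 - 8 - 3 - 2 - 1 - 6 - 11 - 16

The waypoints must appear in the order 18, 1, with no cell reused.
Route from 12: down to 17, right to 18, 3× up (reaching 3), 2× left (reaching 1), 3× down (reaching 16) — 10 moves in all.
Check: order respected (18 at step 2, 1 at step 7); 10 moves as required.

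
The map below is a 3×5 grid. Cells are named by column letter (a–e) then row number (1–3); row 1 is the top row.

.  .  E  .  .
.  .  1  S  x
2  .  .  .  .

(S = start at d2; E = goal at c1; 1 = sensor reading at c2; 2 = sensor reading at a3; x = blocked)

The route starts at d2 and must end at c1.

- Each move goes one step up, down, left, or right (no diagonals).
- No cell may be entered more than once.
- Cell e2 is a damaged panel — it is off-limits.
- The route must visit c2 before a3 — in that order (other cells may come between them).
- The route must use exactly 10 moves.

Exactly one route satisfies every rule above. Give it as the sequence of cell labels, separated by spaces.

The waypoints must appear in the order c2, a3, with no cell reused.
Route from d2: down 1 to d3, left 1 to c3, up 1 to c2, left 1 to b2, down 1 to b3, left 1 to a3, up 2 to a1, right 2 to c1 — 10 moves in all.
Check: order respected (1 at step 3, 2 at step 6); 10 moves as required.

d2 d3 c3 c2 b2 b3 a3 a2 a1 b1 c1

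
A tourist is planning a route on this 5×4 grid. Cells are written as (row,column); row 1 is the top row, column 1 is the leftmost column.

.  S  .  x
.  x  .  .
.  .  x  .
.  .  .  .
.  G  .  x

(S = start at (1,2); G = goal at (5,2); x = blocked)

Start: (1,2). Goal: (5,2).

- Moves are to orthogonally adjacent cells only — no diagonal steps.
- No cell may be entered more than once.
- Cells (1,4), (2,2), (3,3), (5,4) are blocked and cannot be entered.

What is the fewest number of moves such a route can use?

The Manhattan distance from (1,2) to (5,2) is |1−5| + |2−2| = 4, so at least 4 moves are needed.
That bound ignores the blocked cells. Measuring each leg by the fewest moves that actually steer around them ((1,2)→(5,2): 6) raises the lower bound to 6.
A route of 6 moves exists: (1,2) → (1,1) → (2,1) → (3,1) → (4,1) → (5,1) → (5,2).
Since 6 matches that lower bound, it is optimal.

6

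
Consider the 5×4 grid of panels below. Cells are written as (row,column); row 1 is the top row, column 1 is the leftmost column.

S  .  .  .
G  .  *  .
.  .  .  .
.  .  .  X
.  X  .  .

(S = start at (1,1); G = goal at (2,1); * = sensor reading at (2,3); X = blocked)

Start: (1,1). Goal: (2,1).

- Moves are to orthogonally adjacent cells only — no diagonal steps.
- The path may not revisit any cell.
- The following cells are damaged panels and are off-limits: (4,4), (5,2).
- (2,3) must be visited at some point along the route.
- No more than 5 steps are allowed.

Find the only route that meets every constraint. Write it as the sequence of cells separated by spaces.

(1,1) (1,2) (1,3) (2,3) (2,2) (2,1)

The budget equals the shortest possible length, so every move has to be on a shortest route through the required cells.
Route from (1,1): right 2 to (1,3), down 1 to (2,3), left 2 to (2,1) — 5 moves in all.
Check: all required cells visited; 5 ≤ 5 moves.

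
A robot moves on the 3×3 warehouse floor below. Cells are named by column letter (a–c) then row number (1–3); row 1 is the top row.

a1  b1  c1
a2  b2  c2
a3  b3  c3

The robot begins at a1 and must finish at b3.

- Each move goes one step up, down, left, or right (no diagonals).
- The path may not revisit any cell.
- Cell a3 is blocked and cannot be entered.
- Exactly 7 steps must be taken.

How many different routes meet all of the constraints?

1

Need simple routes of exactly 7 moves from a1 to b3 (Manhattan distance 3, so 2 moves are spent on a detour and 2 undoing it).
Enumerating: a1 a2 b2 b1 c1 c2 c3 b3.
That gives 1 route.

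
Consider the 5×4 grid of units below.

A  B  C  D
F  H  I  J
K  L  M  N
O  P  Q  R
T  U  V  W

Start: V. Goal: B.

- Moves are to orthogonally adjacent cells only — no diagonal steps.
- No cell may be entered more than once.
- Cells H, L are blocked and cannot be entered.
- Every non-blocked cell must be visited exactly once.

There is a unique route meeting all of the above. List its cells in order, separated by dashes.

V - W - R - N - J - D - C - I - M - Q - P - U - T - O - K - F - A - B

Need to visit all 18 open cells exactly once, starting at V and ending at B.
Route from V: right 1 to W, up 4 to D, left 1 to C, down 3 to Q, left 1 to P, down 1 to U, left 1 to T, up 4 to A, right 1 to B — 17 moves in all.
Check: all 18 open cells covered.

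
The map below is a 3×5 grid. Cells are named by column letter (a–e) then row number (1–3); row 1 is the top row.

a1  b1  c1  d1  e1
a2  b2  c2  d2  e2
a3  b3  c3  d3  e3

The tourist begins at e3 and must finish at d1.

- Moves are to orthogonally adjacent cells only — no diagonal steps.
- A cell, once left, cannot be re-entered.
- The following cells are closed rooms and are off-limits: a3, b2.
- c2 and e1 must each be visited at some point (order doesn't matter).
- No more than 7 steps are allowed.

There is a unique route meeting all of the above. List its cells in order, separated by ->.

Any route must reach c2 and e1 and still end at d1 within 7 moves, so the order of the required stops is forced.
Route from e3: left 2 to c3, up 1 to c2, right 2 to e2, up 1 to e1, left 1 to d1 — 7 moves in all.
Check: all required cells visited; 7 ≤ 7 moves.

e3 -> d3 -> c3 -> c2 -> d2 -> e2 -> e1 -> d1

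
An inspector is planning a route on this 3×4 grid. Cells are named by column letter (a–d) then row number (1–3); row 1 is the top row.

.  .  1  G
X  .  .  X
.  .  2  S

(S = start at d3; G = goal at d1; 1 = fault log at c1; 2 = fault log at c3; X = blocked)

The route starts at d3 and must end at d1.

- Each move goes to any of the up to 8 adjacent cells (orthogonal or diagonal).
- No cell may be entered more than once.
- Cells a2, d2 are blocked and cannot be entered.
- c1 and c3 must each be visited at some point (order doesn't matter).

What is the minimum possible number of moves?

Any route passes through c1 and c3 in some order between d3 and d1. Summing Chebyshev distances along each leg and taking the cheapest ordering (d3 → c3 → c1 → d1) gives a lower bound of 1 + 2 + 1 = 4 moves.
A route of 4 moves achieves this: d3 → c3 → b2 → c1 → d1.
Since 4 matches the lower bound, it is optimal.

4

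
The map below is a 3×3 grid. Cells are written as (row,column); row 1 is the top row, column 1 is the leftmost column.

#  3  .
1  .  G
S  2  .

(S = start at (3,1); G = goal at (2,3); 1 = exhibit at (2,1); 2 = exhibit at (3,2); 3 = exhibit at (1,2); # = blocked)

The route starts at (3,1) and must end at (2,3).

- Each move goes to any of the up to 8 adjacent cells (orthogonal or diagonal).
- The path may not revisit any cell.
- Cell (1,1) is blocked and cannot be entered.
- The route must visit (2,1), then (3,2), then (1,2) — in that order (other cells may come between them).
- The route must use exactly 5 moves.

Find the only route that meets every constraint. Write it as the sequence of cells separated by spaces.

(3,1) (2,1) (3,2) (2,2) (1,2) (2,3)

The waypoints must appear in the order (2,1), (3,2), (1,2), with no cell reused.
Route from (3,1): up 1 to (2,1), down-right 1 to (3,2), up 2 to (1,2), down-right 1 to (2,3) — 5 moves in all.
Check: order respected (1 at step 1, 2 at step 2, 3 at step 4); 5 moves as required.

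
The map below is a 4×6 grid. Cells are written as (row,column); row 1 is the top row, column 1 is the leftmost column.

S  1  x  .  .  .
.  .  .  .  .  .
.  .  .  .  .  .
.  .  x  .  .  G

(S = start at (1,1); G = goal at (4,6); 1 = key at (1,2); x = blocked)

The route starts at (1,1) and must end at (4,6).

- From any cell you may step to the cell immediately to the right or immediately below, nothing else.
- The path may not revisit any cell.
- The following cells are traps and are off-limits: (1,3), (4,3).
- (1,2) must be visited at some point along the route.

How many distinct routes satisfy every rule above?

12

A right/down-only route from (1,1) to (4,6) makes exactly 3 down-moves and 5 right-moves in some order.
With no other constraints that would be C(8,3) = 56 routes.
Split at (1,2) and multiply the segment counts (each segment already excludes blocked cells): (1,1)→(1,2): 1; (1,2)→(4,6): 12; product = 12.
That gives 12 routes.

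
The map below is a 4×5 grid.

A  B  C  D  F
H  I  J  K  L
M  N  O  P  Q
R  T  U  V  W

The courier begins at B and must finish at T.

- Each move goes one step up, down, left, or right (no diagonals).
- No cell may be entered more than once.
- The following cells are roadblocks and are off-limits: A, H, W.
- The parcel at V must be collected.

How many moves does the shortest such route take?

7

Any route passes through V somewhere between B and T. Summing Manhattan distances along the two legs (B → V → T) gives a lower bound of 5 + 2 = 7 moves.
A route of 7 moves achieves this: B → I → N → O → P → V → U → T.
Since 7 matches the lower bound, it is optimal.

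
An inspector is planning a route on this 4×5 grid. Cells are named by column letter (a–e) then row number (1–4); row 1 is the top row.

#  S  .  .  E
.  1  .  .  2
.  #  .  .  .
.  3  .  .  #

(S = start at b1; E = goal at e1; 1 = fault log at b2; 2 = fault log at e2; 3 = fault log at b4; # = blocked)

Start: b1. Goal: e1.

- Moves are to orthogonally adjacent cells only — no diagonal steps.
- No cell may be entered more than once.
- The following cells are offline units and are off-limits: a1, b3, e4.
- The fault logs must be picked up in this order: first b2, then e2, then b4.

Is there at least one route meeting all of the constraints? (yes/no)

no

Ignoring the required order, 22 revisit-free routes from b1 to e1 pass through all of b2, e2, and b4; the waypoint orders that occur are b2 → b4 → e2 (22) — never b2 → e2 → b4.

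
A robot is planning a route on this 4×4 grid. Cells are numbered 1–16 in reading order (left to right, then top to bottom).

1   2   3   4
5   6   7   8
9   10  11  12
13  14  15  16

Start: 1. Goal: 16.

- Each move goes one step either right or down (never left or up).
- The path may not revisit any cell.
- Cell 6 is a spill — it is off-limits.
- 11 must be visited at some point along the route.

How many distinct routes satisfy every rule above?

4

A right/down-only route from 1 to 16 makes exactly 3 down-moves and 3 right-moves in some order.
With no other constraints that would be C(6,3) = 20 routes.
Split at 11 and multiply the segment counts (each segment already excludes blocked cells): 1→11: 2; 11→16: 2; product = 4.
That gives 4 routes.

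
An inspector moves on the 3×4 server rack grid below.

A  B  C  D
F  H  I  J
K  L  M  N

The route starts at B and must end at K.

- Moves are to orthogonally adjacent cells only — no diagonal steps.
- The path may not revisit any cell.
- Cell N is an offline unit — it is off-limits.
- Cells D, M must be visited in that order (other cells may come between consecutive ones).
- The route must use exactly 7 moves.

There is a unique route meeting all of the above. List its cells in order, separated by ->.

B -> C -> D -> J -> I -> M -> L -> K

The waypoints must appear in the order D, M, with no cell reused.
Route from B: right 2 to D, down 1 to J, left 1 to I, down 1 to M, left 2 to K — 7 moves in all.
Check: order respected (D at step 2, M at step 5); 7 moves as required.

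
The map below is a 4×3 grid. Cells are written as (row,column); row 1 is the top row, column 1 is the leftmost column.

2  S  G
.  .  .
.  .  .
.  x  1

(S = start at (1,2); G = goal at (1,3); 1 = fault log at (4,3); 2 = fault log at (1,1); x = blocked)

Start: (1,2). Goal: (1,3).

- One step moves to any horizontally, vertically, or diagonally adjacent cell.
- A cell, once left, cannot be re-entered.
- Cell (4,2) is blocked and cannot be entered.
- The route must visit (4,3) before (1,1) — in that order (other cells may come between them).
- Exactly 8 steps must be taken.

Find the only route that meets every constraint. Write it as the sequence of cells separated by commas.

The waypoints must appear in the order (4,3), (1,1), with no cell reused.
Route from (1,2): down-right to (2,3), 2× down (reaching (4,3)), 2× up-left (reaching (2,1)), up to (1,1), down-right to (2,2), up-right to (1,3) — 8 moves in all.
Check: order respected (1 at step 3, 2 at step 6); 8 moves as required.

(1,2), (2,3), (3,3), (4,3), (3,2), (2,1), (1,1), (2,2), (1,3)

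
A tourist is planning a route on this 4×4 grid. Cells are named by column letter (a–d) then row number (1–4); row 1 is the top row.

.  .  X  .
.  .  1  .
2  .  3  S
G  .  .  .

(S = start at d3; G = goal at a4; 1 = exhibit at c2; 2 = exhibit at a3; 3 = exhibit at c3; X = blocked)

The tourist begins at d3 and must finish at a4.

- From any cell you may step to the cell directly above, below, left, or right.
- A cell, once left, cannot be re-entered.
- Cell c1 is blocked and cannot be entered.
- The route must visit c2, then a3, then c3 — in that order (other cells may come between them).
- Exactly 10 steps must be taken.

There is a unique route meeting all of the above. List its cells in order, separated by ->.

d3 -> d2 -> c2 -> b2 -> a2 -> a3 -> b3 -> c3 -> c4 -> b4 -> a4

The waypoints must appear in the order c2, a3, c3, with no cell reused.
Route from d3: up 1 to d2, left 3 to a2, down 1 to a3, right 2 to c3, down 1 to c4, left 2 to a4 — 10 moves in all.
Check: order respected (1 at step 2, 2 at step 5, 3 at step 7); 10 moves as required.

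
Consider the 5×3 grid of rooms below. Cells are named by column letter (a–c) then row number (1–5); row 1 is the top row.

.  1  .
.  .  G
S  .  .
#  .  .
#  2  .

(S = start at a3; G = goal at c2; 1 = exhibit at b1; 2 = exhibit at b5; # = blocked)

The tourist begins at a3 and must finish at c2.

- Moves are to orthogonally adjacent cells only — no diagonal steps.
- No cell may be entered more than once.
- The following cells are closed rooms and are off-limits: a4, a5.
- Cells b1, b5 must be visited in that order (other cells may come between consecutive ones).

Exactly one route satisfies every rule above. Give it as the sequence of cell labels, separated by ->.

a3 -> a2 -> a1 -> b1 -> b2 -> b3 -> b4 -> b5 -> c5 -> c4 -> c3 -> c2

The waypoints must appear in the order b1, b5, with no cell reused.
Route from a3: 2× up (reaching a1), right to b1, 4× down (reaching b5), right to c5, 3× up (reaching c2) — 11 moves in all.
Check: order respected (1 at step 3, 2 at step 7).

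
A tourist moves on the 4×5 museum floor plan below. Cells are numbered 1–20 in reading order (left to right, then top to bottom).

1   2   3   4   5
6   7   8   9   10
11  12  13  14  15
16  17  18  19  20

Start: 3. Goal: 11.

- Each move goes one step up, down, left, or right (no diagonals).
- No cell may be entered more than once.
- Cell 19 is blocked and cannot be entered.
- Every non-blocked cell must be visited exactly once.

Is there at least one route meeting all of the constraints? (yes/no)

Cell 20 has only one open neighbour but is neither the start nor the goal, so a Hamiltonian route would have to both enter and leave it through the same neighbour — impossible without revisiting.

no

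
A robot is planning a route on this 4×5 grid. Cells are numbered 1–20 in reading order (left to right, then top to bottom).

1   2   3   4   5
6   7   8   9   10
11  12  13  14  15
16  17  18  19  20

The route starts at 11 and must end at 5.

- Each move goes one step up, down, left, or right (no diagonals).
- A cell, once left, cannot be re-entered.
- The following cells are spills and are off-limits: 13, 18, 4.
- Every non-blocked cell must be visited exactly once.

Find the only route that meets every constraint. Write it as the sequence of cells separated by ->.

Need to visit all 17 open cells exactly once, starting at 11 and ending at 5.
Cell 19 has only two open neighbours (14 and 20), so the path must pass straight through it: one of those is the cell it's entered from and the other is where it exits.
Route from 11: down to 16, right to 17, 2× up (reaching 7), left to 6, up to 1, 2× right (reaching 3), down to 8, right to 9, 2× down (reaching 19), right to 20, 3× up (reaching 5) — 16 moves in all.
Check: all 17 open cells covered.

11 -> 16 -> 17 -> 12 -> 7 -> 6 -> 1 -> 2 -> 3 -> 8 -> 9 -> 14 -> 19 -> 20 -> 15 -> 10 -> 5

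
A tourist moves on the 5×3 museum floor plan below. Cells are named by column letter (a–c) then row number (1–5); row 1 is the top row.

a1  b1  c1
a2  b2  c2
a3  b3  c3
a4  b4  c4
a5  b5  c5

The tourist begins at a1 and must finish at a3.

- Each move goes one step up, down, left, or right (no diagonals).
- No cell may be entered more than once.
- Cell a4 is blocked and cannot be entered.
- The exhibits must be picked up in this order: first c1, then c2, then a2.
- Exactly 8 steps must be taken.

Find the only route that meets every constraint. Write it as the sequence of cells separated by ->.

a1 -> b1 -> c1 -> c2 -> c3 -> b3 -> b2 -> a2 -> a3

The waypoints must appear in the order c1, c2, a2, with no cell reused.
Route from a1: 2× right (reaching c1), 2× down (reaching c3), left to b3, up to b2, left to a2, down to a3 — 8 moves in all.
Check: order respected (c1 at step 2, c2 at step 3, a2 at step 7); 8 moves as required.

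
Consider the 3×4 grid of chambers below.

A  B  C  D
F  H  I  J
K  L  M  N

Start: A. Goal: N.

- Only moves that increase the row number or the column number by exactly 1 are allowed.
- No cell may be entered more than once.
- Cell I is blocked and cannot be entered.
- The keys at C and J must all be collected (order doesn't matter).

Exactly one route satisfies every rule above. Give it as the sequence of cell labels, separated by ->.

A -> B -> C -> D -> J -> N

Moves only go right or down, so the column and row indices never decrease.
Route from A: 3× right (reaching D), 2× down (reaching N) — 5 moves in all.
Check: all required cells visited.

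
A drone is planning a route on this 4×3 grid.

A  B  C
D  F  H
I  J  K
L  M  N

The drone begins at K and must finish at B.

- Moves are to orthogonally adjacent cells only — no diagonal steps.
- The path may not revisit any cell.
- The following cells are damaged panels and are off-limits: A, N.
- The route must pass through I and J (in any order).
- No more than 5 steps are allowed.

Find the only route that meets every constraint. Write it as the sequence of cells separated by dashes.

K - J - I - D - F - B

The 5-move cap with required stops at I, J leaves no slack for detours.
Route from K: 2× left (reaching I), up to D, right to F, up to B — 5 moves in all.
Check: all required cells visited; 5 ≤ 5 moves.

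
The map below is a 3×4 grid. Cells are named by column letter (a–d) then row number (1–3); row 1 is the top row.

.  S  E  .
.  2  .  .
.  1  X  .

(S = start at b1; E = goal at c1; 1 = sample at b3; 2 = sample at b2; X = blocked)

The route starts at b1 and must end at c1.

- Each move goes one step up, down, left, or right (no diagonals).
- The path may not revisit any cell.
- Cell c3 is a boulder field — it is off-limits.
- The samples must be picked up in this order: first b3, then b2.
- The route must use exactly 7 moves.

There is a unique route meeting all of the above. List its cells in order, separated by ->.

The waypoints must appear in the order b3, b2, with no cell reused.
Route from b1: left to a1, 2× down (reaching a3), right to b3, up to b2, right to c2, up to c1 — 7 moves in all.
Check: order respected (1 at step 4, 2 at step 5); 7 moves as required.

b1 -> a1 -> a2 -> a3 -> b3 -> b2 -> c2 -> c1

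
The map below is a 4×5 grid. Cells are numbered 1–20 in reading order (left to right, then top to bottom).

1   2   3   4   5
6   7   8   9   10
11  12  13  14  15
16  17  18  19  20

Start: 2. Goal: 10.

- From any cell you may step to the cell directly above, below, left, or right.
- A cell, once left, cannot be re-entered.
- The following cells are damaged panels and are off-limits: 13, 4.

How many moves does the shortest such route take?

The Manhattan distance from 2 to 10 is |1−2| + |2−5| = 4, so at least 4 moves are needed.
A route of 4 moves achieves this: 2 → 7 → 8 → 9 → 10.
Since 4 matches the lower bound, it is optimal.

4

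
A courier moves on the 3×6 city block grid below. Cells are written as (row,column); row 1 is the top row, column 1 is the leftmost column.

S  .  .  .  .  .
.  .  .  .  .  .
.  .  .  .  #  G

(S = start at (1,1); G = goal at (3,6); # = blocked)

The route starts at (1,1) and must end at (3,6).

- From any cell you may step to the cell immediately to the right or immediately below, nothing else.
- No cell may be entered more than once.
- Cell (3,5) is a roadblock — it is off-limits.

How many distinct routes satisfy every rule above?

A right/down-only route from (1,1) to (3,6) makes exactly 2 down-moves and 5 right-moves in some order.
With no other constraints that would be C(7,2) = 21 routes.
Subtract routes through each blocked cell (inclusion–exclusion for overlaps): − through (3,5): 15 → 6.
That gives 6 routes.

6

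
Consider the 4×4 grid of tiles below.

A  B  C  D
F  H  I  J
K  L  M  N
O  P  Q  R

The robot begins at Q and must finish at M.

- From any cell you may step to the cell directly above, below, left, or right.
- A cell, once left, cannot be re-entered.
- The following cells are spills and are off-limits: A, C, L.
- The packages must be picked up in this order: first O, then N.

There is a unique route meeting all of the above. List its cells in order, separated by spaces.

The waypoints must appear in the order O, N, with no cell reused.
Route from Q: left 2 to O, up 2 to F, right 3 to J, down 1 to N, left 1 to M — 9 moves in all.
Check: order respected (O at step 2, N at step 8).

Q P O K F H I J N M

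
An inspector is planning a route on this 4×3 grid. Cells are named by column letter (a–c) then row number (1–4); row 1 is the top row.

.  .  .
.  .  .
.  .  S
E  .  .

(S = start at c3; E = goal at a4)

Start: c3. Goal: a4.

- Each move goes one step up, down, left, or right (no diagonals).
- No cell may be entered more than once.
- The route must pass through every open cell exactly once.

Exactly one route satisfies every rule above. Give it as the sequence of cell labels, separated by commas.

c3, c4, b4, b3, b2, c2, c1, b1, a1, a2, a3, a4

Need to visit all 12 open cells exactly once, starting at c3 and ending at a4.
Cell c1 has only two open neighbours (c2 and b1), so the path must pass straight through it: one of those is the cell it's entered from and the other is where it exits.
Route from c3: down to c4, left to b4, 2× up (reaching b2), right to c2, up to c1, 2× left (reaching a1), 3× down (reaching a4) — 11 moves in all.
Check: all 12 open cells covered.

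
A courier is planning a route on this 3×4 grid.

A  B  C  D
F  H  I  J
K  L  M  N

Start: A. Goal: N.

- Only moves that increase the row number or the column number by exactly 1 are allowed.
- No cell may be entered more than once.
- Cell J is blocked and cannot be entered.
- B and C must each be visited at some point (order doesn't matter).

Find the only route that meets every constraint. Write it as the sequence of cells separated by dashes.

A - B - C - I - M - N

Moves only go right or down, so the column and row indices never decrease.
Route from A: 2× right (reaching C), 2× down (reaching M), right to N — 5 moves in all.
Check: all required cells visited.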